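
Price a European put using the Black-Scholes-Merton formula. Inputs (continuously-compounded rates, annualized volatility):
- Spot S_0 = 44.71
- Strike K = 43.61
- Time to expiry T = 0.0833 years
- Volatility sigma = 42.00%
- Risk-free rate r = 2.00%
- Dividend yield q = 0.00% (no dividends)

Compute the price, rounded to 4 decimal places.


Answer: Price = 1.5972

Derivation:
d1 = (ln(S/K) + (r - q + 0.5*sigma^2) * T) / (sigma * sqrt(T)) = 0.27985450
d2 = d1 - sigma * sqrt(T) = 0.15863520
exp(-rT) = 0.99833539; exp(-qT) = 1.00000000
P = K * exp(-rT) * N(-d2) - S_0 * exp(-qT) * N(-d1)
N(-d1) = 0.38979457; N(-d2) = 0.43697815
P = 43.6100 * 0.99833539 * 0.43697815 - 44.7100 * 1.00000000 * 0.38979457 = 1.5972


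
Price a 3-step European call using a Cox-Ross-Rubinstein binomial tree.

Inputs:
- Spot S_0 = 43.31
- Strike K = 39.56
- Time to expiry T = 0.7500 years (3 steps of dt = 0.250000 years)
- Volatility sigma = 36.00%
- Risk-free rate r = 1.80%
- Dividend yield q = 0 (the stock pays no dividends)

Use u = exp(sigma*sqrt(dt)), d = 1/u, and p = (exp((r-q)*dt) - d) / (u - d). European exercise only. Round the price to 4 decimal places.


dt = T/N = 0.250000
u = exp(sigma*sqrt(dt)) = 1.197217; d = 1/u = 0.835270
p = (exp((r-q)*dt) - d) / (u - d) = 0.467582
Discount per step: exp(-r*dt) = 0.995510
Stock lattice S(k, i) with i counting down-moves:
  k=0: S(0,0) = 43.3100
  k=1: S(1,0) = 51.8515; S(1,1) = 36.1756
  k=2: S(2,0) = 62.0775; S(2,1) = 43.3100; S(2,2) = 30.2164
  k=3: S(3,0) = 74.3203; S(3,1) = 51.8515; S(3,2) = 36.1756; S(3,3) = 25.2388
Terminal payoffs V(N, i) = max(S_T - K, 0):
  V(3,0) = 34.760257; V(3,1) = 12.291484; V(3,2) = 0.000000; V(3,3) = 0.000000
Backward induction: V(k, i) = exp(-r*dt) * [p * V(k+1, i) + (1-p) * V(k+1, i+1)].
  V(2,0) = exp(-r*dt) * [p*34.760257 + (1-p)*12.291484] = 22.695117
  V(2,1) = exp(-r*dt) * [p*12.291484 + (1-p)*0.000000] = 5.721471
  V(2,2) = exp(-r*dt) * [p*0.000000 + (1-p)*0.000000] = 0.000000
  V(1,0) = exp(-r*dt) * [p*22.695117 + (1-p)*5.721471] = 13.596717
  V(1,1) = exp(-r*dt) * [p*5.721471 + (1-p)*0.000000] = 2.663244
  V(0,0) = exp(-r*dt) * [p*13.596717 + (1-p)*2.663244] = 7.740627

Answer: Price = V(0,0) = 7.7406


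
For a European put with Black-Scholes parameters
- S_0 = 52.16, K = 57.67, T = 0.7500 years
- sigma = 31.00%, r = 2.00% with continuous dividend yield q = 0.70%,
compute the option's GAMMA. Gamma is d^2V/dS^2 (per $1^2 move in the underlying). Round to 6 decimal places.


d1 = -0.2035017783; d2 = -0.4719696535
phi(d1) = 0.3907665250; exp(-qT) = 0.9947637572; exp(-rT) = 0.9851119396
Gamma = exp(-qT) * phi(d1) / (S * sigma * sqrt(T)) = 0.9947637572 * 0.3907665250 / (52.1600 * 0.3100 * 0.8660254038) = 0.027759

Answer: Gamma = 0.027759


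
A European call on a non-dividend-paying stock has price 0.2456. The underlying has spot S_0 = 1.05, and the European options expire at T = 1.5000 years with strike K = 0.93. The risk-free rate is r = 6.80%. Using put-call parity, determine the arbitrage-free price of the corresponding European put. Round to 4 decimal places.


Answer: Put price = 0.0354

Derivation:
Put-call parity: C - P = S_0 * exp(-qT) - K * exp(-rT).
S_0 * exp(-qT) = 1.0500 * 1.00000000 = 1.05000000
K * exp(-rT) = 0.9300 * 0.90302955 = 0.83981748
P = C - S*exp(-qT) + K*exp(-rT)
P = 0.2456 - 1.05000000 + 0.83981748 = 0.0354


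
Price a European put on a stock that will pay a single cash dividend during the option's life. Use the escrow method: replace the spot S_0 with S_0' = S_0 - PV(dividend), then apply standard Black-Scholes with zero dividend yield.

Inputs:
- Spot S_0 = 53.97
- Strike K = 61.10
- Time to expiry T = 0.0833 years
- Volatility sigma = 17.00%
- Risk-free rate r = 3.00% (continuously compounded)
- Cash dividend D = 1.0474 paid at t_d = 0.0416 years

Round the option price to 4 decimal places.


Answer: Price = 8.0252

Derivation:
PV(D) = D * exp(-r * t_d) = 1.0474 * 0.99875278 = 1.04609366
S_0' = S_0 - PV(D) = 53.9700 - 1.04609366 = 52.92390634
d1 = (ln(S_0'/K) + (r + sigma^2/2)*T) / (sigma*sqrt(T)) = -2.85242335
d2 = d1 - sigma*sqrt(T) = -2.90148830
exp(-rT) = 0.99750412
N(-d1) = 0.99783064; N(-d2) = 0.99814303
P = K * exp(-rT) * N(-d2) - S_0' * N(-d1) = 61.1000 * 0.99750412 * 0.99814303 - 52.92390634 * 0.99783064 = 8.0252


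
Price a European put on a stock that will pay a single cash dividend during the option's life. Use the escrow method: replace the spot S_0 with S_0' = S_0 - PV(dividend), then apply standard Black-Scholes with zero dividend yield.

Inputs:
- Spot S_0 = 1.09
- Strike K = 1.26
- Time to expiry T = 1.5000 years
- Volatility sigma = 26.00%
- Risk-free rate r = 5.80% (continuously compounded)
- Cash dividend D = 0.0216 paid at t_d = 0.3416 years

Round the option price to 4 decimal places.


PV(D) = D * exp(-r * t_d) = 0.0216 * 0.98038218 = 0.02117626
S_0' = S_0 - PV(D) = 1.0900 - 0.02117626 = 1.06882374
d1 = (ln(S_0'/K) + (r + sigma^2/2)*T) / (sigma*sqrt(T)) = -0.08432834
d2 = d1 - sigma*sqrt(T) = -0.40276200
exp(-rT) = 0.91667710
N(-d1) = 0.53360231; N(-d2) = 0.65643834
P = K * exp(-rT) * N(-d2) - S_0' * N(-d1) = 1.2600 * 0.91667710 * 0.65643834 - 1.06882374 * 0.53360231 = 0.1879

Answer: Price = 0.1879


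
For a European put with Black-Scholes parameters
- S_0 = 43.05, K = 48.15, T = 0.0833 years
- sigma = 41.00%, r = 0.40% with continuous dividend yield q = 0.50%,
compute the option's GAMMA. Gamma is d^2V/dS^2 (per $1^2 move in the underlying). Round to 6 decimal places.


Answer: Gamma = 0.052789

Derivation:
d1 = -0.8876706048; d2 = -1.0060037363
phi(d1) = 0.2690338463; exp(-qT) = 0.9995835867; exp(-rT) = 0.9996668555
Gamma = exp(-qT) * phi(d1) / (S * sigma * sqrt(T)) = 0.9995835867 * 0.2690338463 / (43.0500 * 0.4100 * 0.2886173938) = 0.052789


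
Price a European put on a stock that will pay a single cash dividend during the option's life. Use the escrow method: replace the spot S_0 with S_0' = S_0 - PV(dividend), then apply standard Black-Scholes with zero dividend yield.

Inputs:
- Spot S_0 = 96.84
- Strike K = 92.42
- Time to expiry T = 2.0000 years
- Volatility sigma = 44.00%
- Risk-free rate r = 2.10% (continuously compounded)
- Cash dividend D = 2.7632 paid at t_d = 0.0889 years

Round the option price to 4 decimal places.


PV(D) = D * exp(-r * t_d) = 2.7632 * 0.99813484 = 2.75804619
S_0' = S_0 - PV(D) = 96.8400 - 2.75804619 = 94.08195381
d1 = (ln(S_0'/K) + (r + sigma^2/2)*T) / (sigma*sqrt(T)) = 0.40726594
d2 = d1 - sigma*sqrt(T) = -0.21498803
exp(-rT) = 0.95886978
N(-d1) = 0.34190634; N(-d2) = 0.58511167
P = K * exp(-rT) * N(-d2) - S_0' * N(-d1) = 92.4200 * 0.95886978 * 0.58511167 - 94.08195381 * 0.34190634 = 19.6846

Answer: Price = 19.6846


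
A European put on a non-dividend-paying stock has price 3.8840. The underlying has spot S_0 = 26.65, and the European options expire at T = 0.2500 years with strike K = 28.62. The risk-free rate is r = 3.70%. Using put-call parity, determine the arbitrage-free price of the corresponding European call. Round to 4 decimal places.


Answer: Call price = 2.1775

Derivation:
Put-call parity: C - P = S_0 * exp(-qT) - K * exp(-rT).
S_0 * exp(-qT) = 26.6500 * 1.00000000 = 26.65000000
K * exp(-rT) = 28.6200 * 0.99079265 = 28.35648563
C = P + S*exp(-qT) - K*exp(-rT)
C = 3.8840 + 26.65000000 - 28.35648563 = 2.1775


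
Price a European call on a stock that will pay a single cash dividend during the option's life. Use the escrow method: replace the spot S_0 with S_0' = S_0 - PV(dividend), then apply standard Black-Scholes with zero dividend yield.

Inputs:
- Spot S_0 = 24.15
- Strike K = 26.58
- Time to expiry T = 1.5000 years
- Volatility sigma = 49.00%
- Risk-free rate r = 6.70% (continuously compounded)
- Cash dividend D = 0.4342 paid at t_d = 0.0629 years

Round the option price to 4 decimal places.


PV(D) = D * exp(-r * t_d) = 0.4342 * 0.99579457 = 0.43237400
S_0' = S_0 - PV(D) = 24.1500 - 0.43237400 = 23.71762600
d1 = (ln(S_0'/K) + (r + sigma^2/2)*T) / (sigma*sqrt(T)) = 0.27766621
d2 = d1 - sigma*sqrt(T) = -0.32245878
exp(-rT) = 0.90438511
N(d1) = 0.60936570; N(d2) = 0.37355258
C = S_0' * N(d1) - K * exp(-rT) * N(d2) = 23.71762600 * 0.60936570 - 26.5800 * 0.90438511 * 0.37355258 = 5.4730

Answer: Price = 5.4730


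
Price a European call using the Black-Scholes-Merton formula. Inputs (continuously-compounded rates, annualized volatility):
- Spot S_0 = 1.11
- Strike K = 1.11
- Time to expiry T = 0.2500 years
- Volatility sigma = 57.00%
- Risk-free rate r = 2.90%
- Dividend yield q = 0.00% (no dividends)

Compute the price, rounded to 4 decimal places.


d1 = (ln(S/K) + (r - q + 0.5*sigma^2) * T) / (sigma * sqrt(T)) = 0.16793860
d2 = d1 - sigma * sqrt(T) = -0.11706140
exp(-rT) = 0.99277622; exp(-qT) = 1.00000000
C = S_0 * exp(-qT) * N(d1) - K * exp(-rT) * N(d2)
N(d1) = 0.56668421; N(d2) = 0.45340570
C = 1.1100 * 1.00000000 * 0.56668421 - 1.1100 * 0.99277622 * 0.45340570 = 0.1294

Answer: Price = 0.1294


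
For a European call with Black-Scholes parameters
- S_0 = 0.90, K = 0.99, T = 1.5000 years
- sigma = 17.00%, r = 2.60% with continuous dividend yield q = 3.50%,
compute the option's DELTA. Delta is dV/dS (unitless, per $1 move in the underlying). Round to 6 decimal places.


Answer: Delta = 0.320513

Derivation:
d1 = -0.4185033905; d2 = -0.6267100187
phi(d1) = 0.3654919308; exp(-qT) = 0.9488543211; exp(-rT) = 0.9617507091
N(d1) = 0.3377895541
Delta = exp(-qT) * N(d1) = 0.9488543211 * 0.3377895541 = 0.320513


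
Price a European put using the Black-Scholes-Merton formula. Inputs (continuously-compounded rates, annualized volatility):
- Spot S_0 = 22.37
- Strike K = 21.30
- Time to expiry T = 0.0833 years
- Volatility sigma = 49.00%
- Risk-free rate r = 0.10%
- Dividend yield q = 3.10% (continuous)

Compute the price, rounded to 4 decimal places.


d1 = (ln(S/K) + (r - q + 0.5*sigma^2) * T) / (sigma * sqrt(T)) = 0.39961717
d2 = d1 - sigma * sqrt(T) = 0.25819464
exp(-rT) = 0.99991670; exp(-qT) = 0.99742103
P = K * exp(-rT) * N(-d2) - S_0 * exp(-qT) * N(-d1)
N(-d1) = 0.34471926; N(-d2) = 0.39812835
P = 21.3000 * 0.99991670 * 0.39812835 - 22.3700 * 0.99742103 * 0.34471926 = 0.7879

Answer: Price = 0.7879


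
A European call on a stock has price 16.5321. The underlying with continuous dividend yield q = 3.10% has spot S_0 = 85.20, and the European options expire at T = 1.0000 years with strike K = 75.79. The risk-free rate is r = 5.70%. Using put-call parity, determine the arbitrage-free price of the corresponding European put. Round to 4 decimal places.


Answer: Put price = 5.5236

Derivation:
Put-call parity: C - P = S_0 * exp(-qT) - K * exp(-rT).
S_0 * exp(-qT) = 85.2000 * 0.96947557 = 82.59931883
K * exp(-rT) = 75.7900 * 0.94459407 = 71.59078452
P = C - S*exp(-qT) + K*exp(-rT)
P = 16.5321 - 82.59931883 + 71.59078452 = 5.5236


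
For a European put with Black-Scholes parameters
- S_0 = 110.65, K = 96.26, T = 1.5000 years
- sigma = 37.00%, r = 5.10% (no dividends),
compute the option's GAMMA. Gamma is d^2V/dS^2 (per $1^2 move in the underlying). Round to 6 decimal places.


Answer: Gamma = 0.006215

Derivation:
d1 = 0.7028362905; d2 = 0.2496806881
phi(d1) = 0.3116333449; exp(-qT) = 1.0000000000; exp(-rT) = 0.9263529143
Gamma = exp(-qT) * phi(d1) / (S * sigma * sqrt(T)) = 1.0000000000 * 0.3116333449 / (110.6500 * 0.3700 * 1.2247448714) = 0.006215


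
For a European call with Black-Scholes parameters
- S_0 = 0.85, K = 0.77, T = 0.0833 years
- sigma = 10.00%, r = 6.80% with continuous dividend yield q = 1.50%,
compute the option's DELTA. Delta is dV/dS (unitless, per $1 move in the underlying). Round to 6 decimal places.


Answer: Delta = 0.998588

Derivation:
d1 = 3.5922032721; d2 = 3.5633415327
phi(d1) = 0.0006293011; exp(-qT) = 0.9987512803; exp(-rT) = 0.9943516125
N(d1) = 0.9998360530
Delta = exp(-qT) * N(d1) = 0.9987512803 * 0.9998360530 = 0.998588


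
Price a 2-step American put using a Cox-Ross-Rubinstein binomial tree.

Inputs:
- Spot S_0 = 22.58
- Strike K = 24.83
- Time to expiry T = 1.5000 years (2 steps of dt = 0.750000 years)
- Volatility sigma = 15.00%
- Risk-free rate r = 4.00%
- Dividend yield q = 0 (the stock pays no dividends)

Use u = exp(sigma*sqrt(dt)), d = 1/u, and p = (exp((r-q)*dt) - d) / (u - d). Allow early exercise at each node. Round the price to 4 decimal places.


Answer: Price = V(0,0) = 2.5312

Derivation:
dt = T/N = 0.750000
u = exp(sigma*sqrt(dt)) = 1.138719; d = 1/u = 0.878180
p = (exp((r-q)*dt) - d) / (u - d) = 0.584460
Discount per step: exp(-r*dt) = 0.970446
Stock lattice S(k, i) with i counting down-moves:
  k=0: S(0,0) = 22.5800
  k=1: S(1,0) = 25.7123; S(1,1) = 19.8293
  k=2: S(2,0) = 29.2790; S(2,1) = 22.5800; S(2,2) = 17.4137
Terminal payoffs V(N, i) = max(K - S_T, 0):
  V(2,0) = 0.000000; V(2,1) = 2.250000; V(2,2) = 7.416305
Backward induction: V(k, i) = exp(-r*dt) * [p * V(k+1, i) + (1-p) * V(k+1, i+1)]; then take max(V_cont, immediate exercise) for American.
  V(1,0) = exp(-r*dt) * [p*0.000000 + (1-p)*2.250000] = 0.907332; exercise = 0.000000; V(1,0) = max -> 0.907332
  V(1,1) = exp(-r*dt) * [p*2.250000 + (1-p)*7.416305] = 4.266860; exercise = 5.000698; V(1,1) = max -> 5.000698
  V(0,0) = exp(-r*dt) * [p*0.907332 + (1-p)*5.000698] = 2.531202; exercise = 2.250000; V(0,0) = max -> 2.531202


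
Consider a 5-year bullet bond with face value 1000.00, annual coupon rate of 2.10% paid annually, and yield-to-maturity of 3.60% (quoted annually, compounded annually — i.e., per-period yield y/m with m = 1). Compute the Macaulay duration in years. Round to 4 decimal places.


Answer: Macaulay duration = 4.7900 years

Derivation:
Coupon per period c = face * coupon_rate / m = 21.000000
Periods per year m = 1; per-period yield y/m = 0.036000
Number of cashflows N = 5
Cashflows (t years, CF_t, discount factor 1/(1+y/m)^(m*t), PV):
  t = 1.0000: CF_t = 21.000000, DF = 0.965251, PV = 20.270270
  t = 2.0000: CF_t = 21.000000, DF = 0.931709, PV = 19.565898
  t = 3.0000: CF_t = 21.000000, DF = 0.899333, PV = 18.886002
  t = 4.0000: CF_t = 21.000000, DF = 0.868082, PV = 18.229732
  t = 5.0000: CF_t = 1021.000000, DF = 0.837917, PV = 855.513693
Price P = sum_t PV_t = 932.465595
Macaulay numerator sum_t t * PV_t:
  t * PV_t at t = 1.0000: 20.270270
  t * PV_t at t = 2.0000: 39.131796
  t * PV_t at t = 3.0000: 56.658006
  t * PV_t at t = 4.0000: 72.918926
  t * PV_t at t = 5.0000: 4277.568465
Macaulay duration D = (sum_t t * PV_t) / P = 4466.547463 / 932.465595 = 4.790040


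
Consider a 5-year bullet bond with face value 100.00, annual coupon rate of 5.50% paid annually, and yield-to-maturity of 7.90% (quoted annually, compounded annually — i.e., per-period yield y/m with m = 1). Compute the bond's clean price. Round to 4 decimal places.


Coupon per period c = face * coupon_rate / m = 5.500000
Periods per year m = 1; per-period yield y/m = 0.079000
Number of cashflows N = 5
Cashflows (t years, CF_t, discount factor 1/(1+y/m)^(m*t), PV):
  t = 1.0000: CF_t = 5.500000, DF = 0.926784, PV = 5.097312
  t = 2.0000: CF_t = 5.500000, DF = 0.858929, PV = 4.724108
  t = 3.0000: CF_t = 5.500000, DF = 0.796041, PV = 4.378228
  t = 4.0000: CF_t = 5.500000, DF = 0.737758, PV = 4.057672
  t = 5.0000: CF_t = 105.500000, DF = 0.683743, PV = 72.134867
Price P = sum_t PV_t = 90.392187

Answer: Price = 90.3922


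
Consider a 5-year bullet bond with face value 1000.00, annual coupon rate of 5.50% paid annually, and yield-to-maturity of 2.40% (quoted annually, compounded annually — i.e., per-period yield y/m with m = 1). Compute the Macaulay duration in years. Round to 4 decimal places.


Coupon per period c = face * coupon_rate / m = 55.000000
Periods per year m = 1; per-period yield y/m = 0.024000
Number of cashflows N = 5
Cashflows (t years, CF_t, discount factor 1/(1+y/m)^(m*t), PV):
  t = 1.0000: CF_t = 55.000000, DF = 0.976562, PV = 53.710938
  t = 2.0000: CF_t = 55.000000, DF = 0.953674, PV = 52.452087
  t = 3.0000: CF_t = 55.000000, DF = 0.931323, PV = 51.222742
  t = 4.0000: CF_t = 55.000000, DF = 0.909495, PV = 50.022209
  t = 5.0000: CF_t = 1055.000000, DF = 0.888178, PV = 937.028233
Price P = sum_t PV_t = 1144.436208
Macaulay numerator sum_t t * PV_t:
  t * PV_t at t = 1.0000: 53.710938
  t * PV_t at t = 2.0000: 104.904175
  t * PV_t at t = 3.0000: 153.668225
  t * PV_t at t = 4.0000: 200.088834
  t * PV_t at t = 5.0000: 4685.141164
Macaulay duration D = (sum_t t * PV_t) / P = 5197.513335 / 1144.436208 = 4.541549

Answer: Macaulay duration = 4.5415 years


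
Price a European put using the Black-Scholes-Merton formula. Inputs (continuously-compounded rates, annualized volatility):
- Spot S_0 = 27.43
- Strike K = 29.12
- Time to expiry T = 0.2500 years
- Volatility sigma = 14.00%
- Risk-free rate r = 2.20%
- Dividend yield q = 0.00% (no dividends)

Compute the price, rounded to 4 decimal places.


d1 = (ln(S/K) + (r - q + 0.5*sigma^2) * T) / (sigma * sqrt(T)) = -0.74054169
d2 = d1 - sigma * sqrt(T) = -0.81054169
exp(-rT) = 0.99451510; exp(-qT) = 1.00000000
P = K * exp(-rT) * N(-d2) - S_0 * exp(-qT) * N(-d1)
N(-d1) = 0.77051431; N(-d2) = 0.79118554
P = 29.1200 * 0.99451510 * 0.79118554 - 27.4300 * 1.00000000 * 0.77051431 = 1.7777

Answer: Price = 1.7777


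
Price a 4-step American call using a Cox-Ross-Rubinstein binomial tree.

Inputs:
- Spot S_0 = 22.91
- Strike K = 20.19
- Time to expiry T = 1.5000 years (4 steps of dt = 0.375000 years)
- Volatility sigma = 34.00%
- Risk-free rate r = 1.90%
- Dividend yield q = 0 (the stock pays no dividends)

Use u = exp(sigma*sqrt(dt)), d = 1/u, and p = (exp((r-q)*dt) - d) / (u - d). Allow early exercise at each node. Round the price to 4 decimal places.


Answer: Price = V(0,0) = 5.5068

Derivation:
dt = T/N = 0.375000
u = exp(sigma*sqrt(dt)) = 1.231468; d = 1/u = 0.812039
p = (exp((r-q)*dt) - d) / (u - d) = 0.465184
Discount per step: exp(-r*dt) = 0.992900
Stock lattice S(k, i) with i counting down-moves:
  k=0: S(0,0) = 22.9100
  k=1: S(1,0) = 28.2129; S(1,1) = 18.6038
  k=2: S(2,0) = 34.7433; S(2,1) = 22.9100; S(2,2) = 15.1070
  k=3: S(3,0) = 42.7852; S(3,1) = 28.2129; S(3,2) = 18.6038; S(3,3) = 12.2675
  k=4: S(4,0) = 52.6886; S(4,1) = 34.7433; S(4,2) = 22.9100; S(4,3) = 15.1070; S(4,4) = 9.9617
Terminal payoffs V(N, i) = max(S_T - K, 0):
  V(4,0) = 32.498647; V(4,1) = 14.553300; V(4,2) = 2.720000; V(4,3) = 0.000000; V(4,4) = 0.000000
Backward induction: V(k, i) = exp(-r*dt) * [p * V(k+1, i) + (1-p) * V(k+1, i+1)]; then take max(V_cont, immediate exercise) for American.
  V(3,0) = exp(-r*dt) * [p*32.498647 + (1-p)*14.553300] = 22.738591; exercise = 22.595248; V(3,0) = max -> 22.738591
  V(3,1) = exp(-r*dt) * [p*14.553300 + (1-p)*2.720000] = 8.166265; exercise = 8.022923; V(3,1) = max -> 8.166265
  V(3,2) = exp(-r*dt) * [p*2.720000 + (1-p)*0.000000] = 1.256316; exercise = 0.000000; V(3,2) = max -> 1.256316
  V(3,3) = exp(-r*dt) * [p*0.000000 + (1-p)*0.000000] = 0.000000; exercise = 0.000000; V(3,3) = max -> 0.000000
  V(2,0) = exp(-r*dt) * [p*22.738591 + (1-p)*8.166265] = 14.838967; exercise = 14.553300; V(2,0) = max -> 14.838967
  V(2,1) = exp(-r*dt) * [p*8.166265 + (1-p)*1.256316] = 4.438971; exercise = 2.720000; V(2,1) = max -> 4.438971
  V(2,2) = exp(-r*dt) * [p*1.256316 + (1-p)*0.000000] = 0.580269; exercise = 0.000000; V(2,2) = max -> 0.580269
  V(1,0) = exp(-r*dt) * [p*14.838967 + (1-p)*4.438971] = 9.211016; exercise = 8.022923; V(1,0) = max -> 9.211016
  V(1,1) = exp(-r*dt) * [p*4.438971 + (1-p)*0.580269] = 2.358410; exercise = 0.000000; V(1,1) = max -> 2.358410
  V(0,0) = exp(-r*dt) * [p*9.211016 + (1-p)*2.358410] = 5.506755; exercise = 2.720000; V(0,0) = max -> 5.506755


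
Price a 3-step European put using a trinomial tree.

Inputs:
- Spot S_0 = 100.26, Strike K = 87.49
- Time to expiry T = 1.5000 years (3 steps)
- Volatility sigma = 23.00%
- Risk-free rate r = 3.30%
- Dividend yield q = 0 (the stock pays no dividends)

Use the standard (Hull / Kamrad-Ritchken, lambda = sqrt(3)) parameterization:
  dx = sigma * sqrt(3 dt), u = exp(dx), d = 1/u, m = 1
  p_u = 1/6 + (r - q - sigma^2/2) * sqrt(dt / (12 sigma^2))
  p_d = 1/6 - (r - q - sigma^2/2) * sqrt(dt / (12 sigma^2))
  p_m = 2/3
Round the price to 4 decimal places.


Answer: Price = V(0,0) = 4.2421

Derivation:
dt = T/N = 0.500000; dx = sigma*sqrt(3*dt) = 0.281691
u = exp(dx) = 1.325370; d = 1/u = 0.754507
p_u = 0.172480, p_m = 0.666667, p_d = 0.160854
Discount per step: exp(-r*dt) = 0.983635
Stock lattice S(k, j) with j the centered position index:
  k=0: S(0,+0) = 100.2600
  k=1: S(1,-1) = 75.6468; S(1,+0) = 100.2600; S(1,+1) = 132.8816
  k=2: S(2,-2) = 57.0760; S(2,-1) = 75.6468; S(2,+0) = 100.2600; S(2,+1) = 132.8816; S(2,+2) = 176.1172
  k=3: S(3,-3) = 43.0642; S(3,-2) = 57.0760; S(3,-1) = 75.6468; S(3,+0) = 100.2600; S(3,+1) = 132.8816; S(3,+2) = 176.1172; S(3,+3) = 233.4203
Terminal payoffs V(N, j) = max(K - S_T, 0):
  V(3,-3) = 44.425764; V(3,-2) = 30.413974; V(3,-1) = 11.843173; V(3,+0) = 0.000000; V(3,+1) = 0.000000; V(3,+2) = 0.000000; V(3,+3) = 0.000000
Backward induction: V(k, j) = exp(-r*dt) * [p_u * V(k+1, j+1) + p_m * V(k+1, j) + p_d * V(k+1, j-1)]
  V(2,-2) = exp(-r*dt) * [p_u*11.843173 + p_m*30.413974 + p_d*44.425764] = 28.982554
  V(2,-1) = exp(-r*dt) * [p_u*0.000000 + p_m*11.843173 + p_d*30.413974] = 12.578380
  V(2,+0) = exp(-r*dt) * [p_u*0.000000 + p_m*0.000000 + p_d*11.843173] = 1.873842
  V(2,+1) = exp(-r*dt) * [p_u*0.000000 + p_m*0.000000 + p_d*0.000000] = 0.000000
  V(2,+2) = exp(-r*dt) * [p_u*0.000000 + p_m*0.000000 + p_d*0.000000] = 0.000000
  V(1,-1) = exp(-r*dt) * [p_u*1.873842 + p_m*12.578380 + p_d*28.982554] = 13.151927
  V(1,+0) = exp(-r*dt) * [p_u*0.000000 + p_m*1.873842 + p_d*12.578380] = 3.218952
  V(1,+1) = exp(-r*dt) * [p_u*0.000000 + p_m*0.000000 + p_d*1.873842] = 0.296482
  V(0,+0) = exp(-r*dt) * [p_u*0.296482 + p_m*3.218952 + p_d*13.151927] = 4.242065


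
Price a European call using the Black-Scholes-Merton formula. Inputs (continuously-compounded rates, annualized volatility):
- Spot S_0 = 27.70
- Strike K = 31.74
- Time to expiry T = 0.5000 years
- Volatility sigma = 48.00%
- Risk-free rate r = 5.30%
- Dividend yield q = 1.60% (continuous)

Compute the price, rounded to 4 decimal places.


d1 = (ln(S/K) + (r - q + 0.5*sigma^2) * T) / (sigma * sqrt(T)) = -0.17691017
d2 = d1 - sigma * sqrt(T) = -0.51632142
exp(-rT) = 0.97384804; exp(-qT) = 0.99203191
C = S_0 * exp(-qT) * N(d1) - K * exp(-rT) * N(d2)
N(d1) = 0.42978948; N(d2) = 0.30281497
C = 27.7000 * 0.99203191 * 0.42978948 - 31.7400 * 0.97384804 * 0.30281497 = 2.4503

Answer: Price = 2.4503


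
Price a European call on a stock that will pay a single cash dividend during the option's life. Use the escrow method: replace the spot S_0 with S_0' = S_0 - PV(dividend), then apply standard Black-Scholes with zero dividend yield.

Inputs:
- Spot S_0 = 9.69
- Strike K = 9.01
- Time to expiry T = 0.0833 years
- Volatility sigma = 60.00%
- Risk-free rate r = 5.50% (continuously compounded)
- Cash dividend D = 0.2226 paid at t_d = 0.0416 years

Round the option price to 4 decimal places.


Answer: Price = 0.9164

Derivation:
PV(D) = D * exp(-r * t_d) = 0.2226 * 0.99771462 = 0.22209127
S_0' = S_0 - PV(D) = 9.6900 - 0.22209127 = 9.46790873
d1 = (ln(S_0'/K) + (r + sigma^2/2)*T) / (sigma*sqrt(T)) = 0.39930880
d2 = d1 - sigma*sqrt(T) = 0.22613837
exp(-rT) = 0.99542898
N(d1) = 0.65516716; N(d2) = 0.58945310
C = S_0' * N(d1) - K * exp(-rT) * N(d2) = 9.46790873 * 0.65516716 - 9.0100 * 0.99542898 * 0.58945310 = 0.9164


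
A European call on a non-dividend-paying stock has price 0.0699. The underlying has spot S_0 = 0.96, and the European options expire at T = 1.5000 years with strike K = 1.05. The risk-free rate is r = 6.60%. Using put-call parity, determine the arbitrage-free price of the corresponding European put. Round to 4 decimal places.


Answer: Put price = 0.0609

Derivation:
Put-call parity: C - P = S_0 * exp(-qT) - K * exp(-rT).
S_0 * exp(-qT) = 0.9600 * 1.00000000 = 0.96000000
K * exp(-rT) = 1.0500 * 0.90574271 = 0.95102984
P = C - S*exp(-qT) + K*exp(-rT)
P = 0.0699 - 0.96000000 + 0.95102984 = 0.0609


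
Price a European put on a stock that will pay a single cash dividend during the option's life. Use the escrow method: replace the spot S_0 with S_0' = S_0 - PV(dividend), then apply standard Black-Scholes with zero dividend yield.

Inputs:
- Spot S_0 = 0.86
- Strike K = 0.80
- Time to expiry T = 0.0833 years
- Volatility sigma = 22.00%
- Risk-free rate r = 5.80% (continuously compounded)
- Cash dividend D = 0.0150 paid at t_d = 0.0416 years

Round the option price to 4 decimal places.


PV(D) = D * exp(-r * t_d) = 0.0150 * 0.99759011 = 0.01496385
S_0' = S_0 - PV(D) = 0.8600 - 0.01496385 = 0.84503615
d1 = (ln(S_0'/K) + (r + sigma^2/2)*T) / (sigma*sqrt(T)) = 0.97037776
d2 = d1 - sigma*sqrt(T) = 0.90688193
exp(-rT) = 0.99518025
N(-d1) = 0.16592912; N(-d2) = 0.18223462
P = K * exp(-rT) * N(-d2) - S_0' * N(-d1) = 0.8000 * 0.99518025 * 0.18223462 - 0.84503615 * 0.16592912 = 0.0049

Answer: Price = 0.0049


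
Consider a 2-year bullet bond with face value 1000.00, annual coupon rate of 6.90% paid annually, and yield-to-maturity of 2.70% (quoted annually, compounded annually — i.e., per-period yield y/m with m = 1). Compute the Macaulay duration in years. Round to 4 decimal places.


Answer: Macaulay duration = 1.9378 years

Derivation:
Coupon per period c = face * coupon_rate / m = 69.000000
Periods per year m = 1; per-period yield y/m = 0.027000
Number of cashflows N = 2
Cashflows (t years, CF_t, discount factor 1/(1+y/m)^(m*t), PV):
  t = 1.0000: CF_t = 69.000000, DF = 0.973710, PV = 67.185979
  t = 2.0000: CF_t = 1069.000000, DF = 0.948111, PV = 1013.530490
Price P = sum_t PV_t = 1080.716468
Macaulay numerator sum_t t * PV_t:
  t * PV_t at t = 1.0000: 67.185979
  t * PV_t at t = 2.0000: 2027.060980
Macaulay duration D = (sum_t t * PV_t) / P = 2094.246958 / 1080.716468 = 1.937832


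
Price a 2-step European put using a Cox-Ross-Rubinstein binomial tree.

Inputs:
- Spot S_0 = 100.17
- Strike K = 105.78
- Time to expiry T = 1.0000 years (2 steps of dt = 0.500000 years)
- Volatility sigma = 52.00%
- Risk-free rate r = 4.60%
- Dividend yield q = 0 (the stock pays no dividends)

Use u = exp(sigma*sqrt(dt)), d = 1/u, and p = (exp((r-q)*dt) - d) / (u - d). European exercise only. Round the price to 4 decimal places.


Answer: Price = V(0,0) = 19.9394

Derivation:
dt = T/N = 0.500000
u = exp(sigma*sqrt(dt)) = 1.444402; d = 1/u = 0.692328
p = (exp((r-q)*dt) - d) / (u - d) = 0.440034
Discount per step: exp(-r*dt) = 0.977262
Stock lattice S(k, i) with i counting down-moves:
  k=0: S(0,0) = 100.1700
  k=1: S(1,0) = 144.6858; S(1,1) = 69.3505
  k=2: S(2,0) = 208.9844; S(2,1) = 100.1700; S(2,2) = 48.0133
Terminal payoffs V(N, i) = max(K - S_T, 0):
  V(2,0) = 0.000000; V(2,1) = 5.610000; V(2,2) = 57.766718
Backward induction: V(k, i) = exp(-r*dt) * [p * V(k+1, i) + (1-p) * V(k+1, i+1)].
  V(1,0) = exp(-r*dt) * [p*0.000000 + (1-p)*5.610000] = 3.069979
  V(1,1) = exp(-r*dt) * [p*5.610000 + (1-p)*57.766718] = 34.024335
  V(0,0) = exp(-r*dt) * [p*3.069979 + (1-p)*34.024335] = 19.939430


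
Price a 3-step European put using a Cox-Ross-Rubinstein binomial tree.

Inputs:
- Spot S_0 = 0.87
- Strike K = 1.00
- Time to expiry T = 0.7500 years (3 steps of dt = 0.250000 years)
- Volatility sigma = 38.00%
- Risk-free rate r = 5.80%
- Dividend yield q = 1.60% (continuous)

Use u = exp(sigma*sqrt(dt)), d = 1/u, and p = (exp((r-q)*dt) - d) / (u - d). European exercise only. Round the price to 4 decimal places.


Answer: Price = V(0,0) = 0.1728

Derivation:
dt = T/N = 0.250000
u = exp(sigma*sqrt(dt)) = 1.209250; d = 1/u = 0.826959
p = (exp((r-q)*dt) - d) / (u - d) = 0.480253
Discount per step: exp(-r*dt) = 0.985605
Stock lattice S(k, i) with i counting down-moves:
  k=0: S(0,0) = 0.8700
  k=1: S(1,0) = 1.0520; S(1,1) = 0.7195
  k=2: S(2,0) = 1.2722; S(2,1) = 0.8700; S(2,2) = 0.5950
  k=3: S(3,0) = 1.5384; S(3,1) = 1.0520; S(3,2) = 0.7195; S(3,3) = 0.4920
Terminal payoffs V(N, i) = max(K - S_T, 0):
  V(3,0) = 0.000000; V(3,1) = 0.000000; V(3,2) = 0.280546; V(3,3) = 0.507993
Backward induction: V(k, i) = exp(-r*dt) * [p * V(k+1, i) + (1-p) * V(k+1, i+1)].
  V(2,0) = exp(-r*dt) * [p*0.000000 + (1-p)*0.000000] = 0.000000
  V(2,1) = exp(-r*dt) * [p*0.000000 + (1-p)*0.280546] = 0.143714
  V(2,2) = exp(-r*dt) * [p*0.280546 + (1-p)*0.507993] = 0.393020
  V(1,0) = exp(-r*dt) * [p*0.000000 + (1-p)*0.143714] = 0.073619
  V(1,1) = exp(-r*dt) * [p*0.143714 + (1-p)*0.393020] = 0.269356
  V(0,0) = exp(-r*dt) * [p*0.073619 + (1-p)*0.269356] = 0.172829


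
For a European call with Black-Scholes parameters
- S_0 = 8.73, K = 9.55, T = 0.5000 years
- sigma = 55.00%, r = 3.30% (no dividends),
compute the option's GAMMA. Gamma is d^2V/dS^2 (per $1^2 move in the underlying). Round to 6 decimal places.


d1 = 0.0060405313; d2 = -0.3828681983
phi(d1) = 0.3989350022; exp(-qT) = 1.0000000000; exp(-rT) = 0.9836353794
Gamma = exp(-qT) * phi(d1) / (S * sigma * sqrt(T)) = 1.0000000000 * 0.3989350022 / (8.7300 * 0.5500 * 0.7071067812) = 0.117501

Answer: Gamma = 0.117501


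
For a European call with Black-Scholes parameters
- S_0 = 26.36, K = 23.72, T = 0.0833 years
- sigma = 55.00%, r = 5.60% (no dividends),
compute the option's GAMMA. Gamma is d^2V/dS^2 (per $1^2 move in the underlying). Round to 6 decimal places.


d1 = 0.7735504332; d2 = 0.6148108667
phi(d1) = 0.2957831574; exp(-qT) = 1.0000000000; exp(-rT) = 0.9953460633
Gamma = exp(-qT) * phi(d1) / (S * sigma * sqrt(T)) = 1.0000000000 * 0.2957831574 / (26.3600 * 0.5500 * 0.2886173938) = 0.070688

Answer: Gamma = 0.070688


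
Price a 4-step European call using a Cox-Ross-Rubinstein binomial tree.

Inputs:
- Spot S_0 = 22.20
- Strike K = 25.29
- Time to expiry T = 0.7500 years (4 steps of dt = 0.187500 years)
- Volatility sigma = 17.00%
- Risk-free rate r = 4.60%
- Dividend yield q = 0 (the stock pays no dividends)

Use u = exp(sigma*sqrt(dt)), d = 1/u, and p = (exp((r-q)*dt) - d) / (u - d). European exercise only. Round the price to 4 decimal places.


dt = T/N = 0.187500
u = exp(sigma*sqrt(dt)) = 1.076389; d = 1/u = 0.929032
p = (exp((r-q)*dt) - d) / (u - d) = 0.540390
Discount per step: exp(-r*dt) = 0.991412
Stock lattice S(k, i) with i counting down-moves:
  k=0: S(0,0) = 22.2000
  k=1: S(1,0) = 23.8958; S(1,1) = 20.6245
  k=2: S(2,0) = 25.7212; S(2,1) = 22.2000; S(2,2) = 19.1608
  k=3: S(3,0) = 27.6861; S(3,1) = 23.8958; S(3,2) = 20.6245; S(3,3) = 17.8010
  k=4: S(4,0) = 29.8010; S(4,1) = 25.7212; S(4,2) = 22.2000; S(4,3) = 19.1608; S(4,4) = 16.5377
Terminal payoffs V(N, i) = max(S_T - K, 0):
  V(4,0) = 4.510969; V(4,1) = 0.431227; V(4,2) = 0.000000; V(4,3) = 0.000000; V(4,4) = 0.000000
Backward induction: V(k, i) = exp(-r*dt) * [p * V(k+1, i) + (1-p) * V(k+1, i+1)].
  V(3,0) = exp(-r*dt) * [p*4.510969 + (1-p)*0.431227] = 2.613241
  V(3,1) = exp(-r*dt) * [p*0.431227 + (1-p)*0.000000] = 0.231029
  V(3,2) = exp(-r*dt) * [p*0.000000 + (1-p)*0.000000] = 0.000000
  V(3,3) = exp(-r*dt) * [p*0.000000 + (1-p)*0.000000] = 0.000000
  V(2,0) = exp(-r*dt) * [p*2.613241 + (1-p)*0.231029] = 1.505312
  V(2,1) = exp(-r*dt) * [p*0.231029 + (1-p)*0.000000] = 0.123774
  V(2,2) = exp(-r*dt) * [p*0.000000 + (1-p)*0.000000] = 0.000000
  V(1,0) = exp(-r*dt) * [p*1.505312 + (1-p)*0.123774] = 0.862868
  V(1,1) = exp(-r*dt) * [p*0.123774 + (1-p)*0.000000] = 0.066312
  V(0,0) = exp(-r*dt) * [p*0.862868 + (1-p)*0.066312] = 0.492496

Answer: Price = V(0,0) = 0.4925


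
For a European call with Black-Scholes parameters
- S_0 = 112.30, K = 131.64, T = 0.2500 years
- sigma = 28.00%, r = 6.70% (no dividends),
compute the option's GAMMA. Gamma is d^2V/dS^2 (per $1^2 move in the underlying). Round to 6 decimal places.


Answer: Gamma = 0.016231

Derivation:
d1 = -0.9453361595; d2 = -1.0853361595
phi(d1) = 0.2551844249; exp(-qT) = 1.0000000000; exp(-rT) = 0.9833895013
Gamma = exp(-qT) * phi(d1) / (S * sigma * sqrt(T)) = 1.0000000000 * 0.2551844249 / (112.3000 * 0.2800 * 0.5000000000) = 0.016231


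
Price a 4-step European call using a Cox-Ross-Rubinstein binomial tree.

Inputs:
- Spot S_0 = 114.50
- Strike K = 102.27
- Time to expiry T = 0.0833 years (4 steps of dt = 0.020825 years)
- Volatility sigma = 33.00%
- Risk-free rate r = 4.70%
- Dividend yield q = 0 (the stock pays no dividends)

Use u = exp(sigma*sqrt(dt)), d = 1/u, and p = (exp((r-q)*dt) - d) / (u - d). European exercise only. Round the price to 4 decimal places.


dt = T/N = 0.020825
u = exp(sigma*sqrt(dt)) = 1.048774; d = 1/u = 0.953494
p = (exp((r-q)*dt) - d) / (u - d) = 0.498374
Discount per step: exp(-r*dt) = 0.999022
Stock lattice S(k, i) with i counting down-moves:
  k=0: S(0,0) = 114.5000
  k=1: S(1,0) = 120.0846; S(1,1) = 109.1751
  k=2: S(2,0) = 125.9416; S(2,1) = 114.5000; S(2,2) = 104.0978
  k=3: S(3,0) = 132.0843; S(3,1) = 120.0846; S(3,2) = 109.1751; S(3,3) = 99.2567
  k=4: S(4,0) = 138.5266; S(4,1) = 125.9416; S(4,2) = 114.5000; S(4,3) = 104.0978; S(4,4) = 94.6407
Terminal payoffs V(N, i) = max(S_T - K, 0):
  V(4,0) = 36.256591; V(4,1) = 23.671632; V(4,2) = 12.230000; V(4,3) = 1.827825; V(4,4) = 0.000000
Backward induction: V(k, i) = exp(-r*dt) * [p * V(k+1, i) + (1-p) * V(k+1, i+1)].
  V(3,0) = exp(-r*dt) * [p*36.256591 + (1-p)*23.671632] = 29.914361
  V(3,1) = exp(-r*dt) * [p*23.671632 + (1-p)*12.230000] = 17.914674
  V(3,2) = exp(-r*dt) * [p*12.230000 + (1-p)*1.827825] = 7.005144
  V(3,3) = exp(-r*dt) * [p*1.827825 + (1-p)*0.000000] = 0.910050
  V(2,0) = exp(-r*dt) * [p*29.914361 + (1-p)*17.914674] = 23.871635
  V(2,1) = exp(-r*dt) * [p*17.914674 + (1-p)*7.005144] = 12.430003
  V(2,2) = exp(-r*dt) * [p*7.005144 + (1-p)*0.910050] = 3.943827
  V(1,0) = exp(-r*dt) * [p*23.871635 + (1-p)*12.430003] = 18.114481
  V(1,1) = exp(-r*dt) * [p*12.430003 + (1-p)*3.943827] = 8.165125
  V(0,0) = exp(-r*dt) * [p*18.114481 + (1-p)*8.165125] = 13.110791

Answer: Price = V(0,0) = 13.1108


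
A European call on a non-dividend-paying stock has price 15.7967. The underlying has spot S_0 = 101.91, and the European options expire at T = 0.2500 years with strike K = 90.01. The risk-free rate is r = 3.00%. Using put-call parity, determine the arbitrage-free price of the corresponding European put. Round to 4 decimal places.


Put-call parity: C - P = S_0 * exp(-qT) - K * exp(-rT).
S_0 * exp(-qT) = 101.9100 * 1.00000000 = 101.91000000
K * exp(-rT) = 90.0100 * 0.99252805 = 89.33745021
P = C - S*exp(-qT) + K*exp(-rT)
P = 15.7967 - 101.91000000 + 89.33745021 = 3.2242

Answer: Put price = 3.2242


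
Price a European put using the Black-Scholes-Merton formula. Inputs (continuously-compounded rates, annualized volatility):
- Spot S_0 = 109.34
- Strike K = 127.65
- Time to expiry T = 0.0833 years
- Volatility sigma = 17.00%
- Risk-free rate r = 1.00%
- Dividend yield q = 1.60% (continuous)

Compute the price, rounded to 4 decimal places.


Answer: Price = 18.3506

Derivation:
d1 = (ln(S/K) + (r - q + 0.5*sigma^2) * T) / (sigma * sqrt(T)) = -3.14126364
d2 = d1 - sigma * sqrt(T) = -3.19032860
exp(-rT) = 0.99916735; exp(-qT) = 0.99866809
P = K * exp(-rT) * N(-d2) - S_0 * exp(-qT) * N(-d1)
N(-d1) = 0.99915890; N(-d2) = 0.99928944
P = 127.6500 * 0.99916735 * 0.99928944 - 109.3400 * 0.99866809 * 0.99915890 = 18.3506


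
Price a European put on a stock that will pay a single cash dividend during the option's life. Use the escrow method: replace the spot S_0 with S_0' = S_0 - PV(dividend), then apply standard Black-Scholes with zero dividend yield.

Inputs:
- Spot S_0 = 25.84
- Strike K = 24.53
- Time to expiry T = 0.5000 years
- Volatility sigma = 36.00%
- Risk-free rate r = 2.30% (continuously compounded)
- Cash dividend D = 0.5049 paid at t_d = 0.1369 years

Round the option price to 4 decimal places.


PV(D) = D * exp(-r * t_d) = 0.5049 * 0.99685625 = 0.50331272
S_0' = S_0 - PV(D) = 25.8400 - 0.50331272 = 25.33668728
d1 = (ln(S_0'/K) + (r + sigma^2/2)*T) / (sigma*sqrt(T)) = 0.29956413
d2 = d1 - sigma*sqrt(T) = 0.04500569
exp(-rT) = 0.98856587
N(-d1) = 0.38225483; N(-d2) = 0.48205139
P = K * exp(-rT) * N(-d2) - S_0' * N(-d1) = 24.5300 * 0.98856587 * 0.48205139 - 25.33668728 * 0.38225483 = 2.0044

Answer: Price = 2.0044


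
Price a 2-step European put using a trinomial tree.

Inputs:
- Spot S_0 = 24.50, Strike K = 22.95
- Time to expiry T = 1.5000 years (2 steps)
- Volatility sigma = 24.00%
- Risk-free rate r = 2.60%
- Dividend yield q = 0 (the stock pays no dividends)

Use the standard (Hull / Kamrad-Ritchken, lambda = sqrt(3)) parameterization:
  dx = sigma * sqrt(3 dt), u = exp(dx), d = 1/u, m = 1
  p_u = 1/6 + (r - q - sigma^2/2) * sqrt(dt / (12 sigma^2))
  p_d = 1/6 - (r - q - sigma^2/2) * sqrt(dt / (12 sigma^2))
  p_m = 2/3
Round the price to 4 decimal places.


dt = T/N = 0.750000; dx = sigma*sqrt(3*dt) = 0.360000
u = exp(dx) = 1.433329; d = 1/u = 0.697676
p_u = 0.163750, p_m = 0.666667, p_d = 0.169583
Discount per step: exp(-r*dt) = 0.980689
Stock lattice S(k, j) with j the centered position index:
  k=0: S(0,+0) = 24.5000
  k=1: S(1,-1) = 17.0931; S(1,+0) = 24.5000; S(1,+1) = 35.1166
  k=2: S(2,-2) = 11.9254; S(2,-1) = 17.0931; S(2,+0) = 24.5000; S(2,+1) = 35.1166; S(2,+2) = 50.3336
Terminal payoffs V(N, j) = max(K - S_T, 0):
  V(2,-2) = 11.024570; V(2,-1) = 5.856930; V(2,+0) = 0.000000; V(2,+1) = 0.000000; V(2,+2) = 0.000000
Backward induction: V(k, j) = exp(-r*dt) * [p_u * V(k+1, j+1) + p_m * V(k+1, j) + p_d * V(k+1, j-1)]
  V(1,-1) = exp(-r*dt) * [p_u*0.000000 + p_m*5.856930 + p_d*11.024570] = 5.662697
  V(1,+0) = exp(-r*dt) * [p_u*0.000000 + p_m*0.000000 + p_d*5.856930] = 0.974057
  V(1,+1) = exp(-r*dt) * [p_u*0.000000 + p_m*0.000000 + p_d*0.000000] = 0.000000
  V(0,+0) = exp(-r*dt) * [p_u*0.000000 + p_m*0.974057 + p_d*5.662697] = 1.578586

Answer: Price = V(0,0) = 1.5786


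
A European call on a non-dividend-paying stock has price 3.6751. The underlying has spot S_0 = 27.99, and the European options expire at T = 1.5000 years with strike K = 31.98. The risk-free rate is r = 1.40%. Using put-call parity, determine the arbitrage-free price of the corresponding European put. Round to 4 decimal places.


Answer: Put price = 7.0005

Derivation:
Put-call parity: C - P = S_0 * exp(-qT) - K * exp(-rT).
S_0 * exp(-qT) = 27.9900 * 1.00000000 = 27.99000000
K * exp(-rT) = 31.9800 * 0.97921896 = 31.31542249
P = C - S*exp(-qT) + K*exp(-rT)
P = 3.6751 - 27.99000000 + 31.31542249 = 7.0005


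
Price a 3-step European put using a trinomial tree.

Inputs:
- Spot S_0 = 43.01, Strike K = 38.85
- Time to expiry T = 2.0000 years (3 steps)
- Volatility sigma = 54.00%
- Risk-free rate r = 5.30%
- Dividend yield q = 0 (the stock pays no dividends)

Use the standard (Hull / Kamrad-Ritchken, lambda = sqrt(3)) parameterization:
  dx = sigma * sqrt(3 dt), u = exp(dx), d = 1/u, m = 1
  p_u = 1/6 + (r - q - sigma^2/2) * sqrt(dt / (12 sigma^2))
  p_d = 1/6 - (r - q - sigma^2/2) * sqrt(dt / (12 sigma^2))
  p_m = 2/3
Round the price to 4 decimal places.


dt = T/N = 0.666667; dx = sigma*sqrt(3*dt) = 0.763675
u = exp(dx) = 2.146150; d = 1/u = 0.465951
p_u = 0.126161, p_m = 0.666667, p_d = 0.207173
Discount per step: exp(-r*dt) = 0.965284
Stock lattice S(k, j) with j the centered position index:
  k=0: S(0,+0) = 43.0100
  k=1: S(1,-1) = 20.0405; S(1,+0) = 43.0100; S(1,+1) = 92.3059
  k=2: S(2,-2) = 9.3379; S(2,-1) = 20.0405; S(2,+0) = 43.0100; S(2,+1) = 92.3059; S(2,+2) = 198.1022
  k=3: S(3,-3) = 4.3510; S(3,-2) = 9.3379; S(3,-1) = 20.0405; S(3,+0) = 43.0100; S(3,+1) = 92.3059; S(3,+2) = 198.1022; S(3,+3) = 425.1570
Terminal payoffs V(N, j) = max(K - S_T, 0):
  V(3,-3) = 34.498996; V(3,-2) = 29.512094; V(3,-1) = 18.809458; V(3,+0) = 0.000000; V(3,+1) = 0.000000; V(3,+2) = 0.000000; V(3,+3) = 0.000000
Backward induction: V(k, j) = exp(-r*dt) * [p_u * V(k+1, j+1) + p_m * V(k+1, j) + p_d * V(k+1, j-1)]
  V(2,-2) = exp(-r*dt) * [p_u*18.809458 + p_m*29.512094 + p_d*34.498996] = 28.181445
  V(2,-1) = exp(-r*dt) * [p_u*0.000000 + p_m*18.809458 + p_d*29.512094] = 18.006144
  V(2,+0) = exp(-r*dt) * [p_u*0.000000 + p_m*0.000000 + p_d*18.809458] = 3.761520
  V(2,+1) = exp(-r*dt) * [p_u*0.000000 + p_m*0.000000 + p_d*0.000000] = 0.000000
  V(2,+2) = exp(-r*dt) * [p_u*0.000000 + p_m*0.000000 + p_d*0.000000] = 0.000000
  V(1,-1) = exp(-r*dt) * [p_u*3.761520 + p_m*18.006144 + p_d*28.181445] = 17.681171
  V(1,+0) = exp(-r*dt) * [p_u*0.000000 + p_m*3.761520 + p_d*18.006144] = 6.021496
  V(1,+1) = exp(-r*dt) * [p_u*0.000000 + p_m*0.000000 + p_d*3.761520] = 0.752230
  V(0,+0) = exp(-r*dt) * [p_u*0.752230 + p_m*6.021496 + p_d*17.681171] = 7.502460

Answer: Price = V(0,0) = 7.5025
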